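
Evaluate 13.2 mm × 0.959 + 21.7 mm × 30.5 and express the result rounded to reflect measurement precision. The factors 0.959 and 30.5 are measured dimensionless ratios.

675 mm

13.2 × 0.959 = 12.6588 → 12.7 mm (3 s.f., last digit at the 10^-1 place).
21.7 × 30.5 = 661.85 → 662 mm (3 s.f., last digit at the 10^0 place).
Sum: 674.5088 mm; keep the coarser place, 10^0.
Result: 675 mm.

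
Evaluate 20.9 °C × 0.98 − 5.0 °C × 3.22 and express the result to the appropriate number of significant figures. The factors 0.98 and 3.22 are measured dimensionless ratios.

4 °C

20.9 × 0.98 = 20.482 → 2.0 × 10^1 °C (2 s.f., last digit at the 10^0 place).
5.0 × 3.22 = 16.1 → 16 °C (2 s.f., last digit at the 10^0 place).
Difference: 4.382 °C; keep the coarser place, 10^0.
Result: 4 °C.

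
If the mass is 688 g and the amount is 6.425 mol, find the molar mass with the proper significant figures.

1.07 × 10^2 g/mol

molar mass = 688 g ÷ 6.425 mol = 107.081712062… g/mol.
688 has 3 significant figures; 6.425 has 4.
Division/multiplication keeps the fewest: 3 significant figures.
Rounded: 1.07 × 10^2 g/mol.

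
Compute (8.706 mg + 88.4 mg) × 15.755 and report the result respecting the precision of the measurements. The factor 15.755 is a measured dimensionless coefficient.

1.53 × 10³ mg

8.706 mg + 88.4 mg = 97.106 mg; the sum is limited to 1 decimal place (3 s.f.).
Carrying full precision, 97.106 × 15.755 = 1529.90503 mg; 15.755 has 5 s.f., so the result keeps min(3, 5) = 3 s.f.
Rounded to 3 significant figures: 1.53 × 10³ mg.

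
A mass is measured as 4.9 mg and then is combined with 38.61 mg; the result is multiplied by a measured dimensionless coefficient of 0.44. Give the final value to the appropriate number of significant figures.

4.9 mg + 38.61 mg = 43.51 mg; the sum is limited to 1 decimal place (3 s.f.).
Carrying full precision, 43.51 × 0.44 = 19.1444 mg; 0.44 has 2 s.f., so the result keeps min(3, 2) = 2 s.f.
Rounded to 2 significant figures: 19 mg.

19 mg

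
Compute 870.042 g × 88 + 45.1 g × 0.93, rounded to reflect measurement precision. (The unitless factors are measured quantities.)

7.7 × 10^4 g

870.042 × 88 = 76563.696 → 7.7 × 10^4 g (2 s.f., last digit at the 10^3 place).
45.1 × 0.93 = 41.943 → 42 g (2 s.f., last digit at the 10^0 place).
Sum: 76605.639 g; keep the coarser place, 10^3.
Result: 7.7 × 10^4 g.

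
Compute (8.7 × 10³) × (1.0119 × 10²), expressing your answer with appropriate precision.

8.8 × 10⁵

(8.7 × 10³) × (1.0119 × 10²) = 880353
Multiplication/division keeps the fewest significant figures: 8.7 × 10³ → 2 s.f., 1.0119 × 10² → 5 s.f.; limit is 2.
Rounded to 2 significant figures: 8.8 × 10⁵.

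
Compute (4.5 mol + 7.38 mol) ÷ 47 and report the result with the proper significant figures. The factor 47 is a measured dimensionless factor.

4.5 mol + 7.38 mol = 11.88 mol; the sum is limited to 1 decimal place (3 s.f.).
Carrying full precision, 11.88 ÷ 47 = 0.252765957447… mol; 47 has 2 s.f., so the result keeps min(3, 2) = 2 s.f.
Rounded to 2 significant figures: 0.25 mol.

0.25 mol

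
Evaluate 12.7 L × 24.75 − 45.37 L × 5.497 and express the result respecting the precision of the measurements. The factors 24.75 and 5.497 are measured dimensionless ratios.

65 L

12.7 × 24.75 = 314.325 → 314 L (3 s.f., last digit at the 10^0 place).
45.37 × 5.497 = 249.39889 → 249.4 L (4 s.f., last digit at the 10^-1 place).
Difference: 64.92611 L; keep the coarser place, 10^0.
Result: 65 L.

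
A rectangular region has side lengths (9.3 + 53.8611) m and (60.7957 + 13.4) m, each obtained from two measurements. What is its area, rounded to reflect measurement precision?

4.69 × 10^3 m²

9.3 + 53.8611 = 63.1611, limited to 1 d.p. → 3 s.f.; 60.7957 + 13.4 = 74.1957, limited to 1 d.p. → 3 s.f.
Carrying full precision, 63.1611 × 74.1957 = 4686.28202727; keep min(3, 3) = 3 s.f.
Rounded to 3 significant figures: 4.69 × 10^3 m².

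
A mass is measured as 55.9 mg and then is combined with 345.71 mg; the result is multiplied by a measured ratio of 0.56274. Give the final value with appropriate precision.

226.0 mg

55.9 mg + 345.71 mg = 401.61 mg; the sum is limited to 1 decimal place (4 s.f.).
Carrying full precision, 401.61 × 0.56274 = 226.0020114 mg; 0.56274 has 5 s.f., so the result keeps min(4, 5) = 4 s.f.
Rounded to 4 significant figures: 226.0 mg.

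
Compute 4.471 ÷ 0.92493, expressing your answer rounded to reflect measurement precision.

4.834

4.471 ÷ 0.92493 = 4.8338793206…
Multiplication/division keeps the fewest significant figures: 4.471 → 4 s.f., 0.92493 → 5 s.f.; limit is 4.
Rounded to 4 significant figures: 4.834.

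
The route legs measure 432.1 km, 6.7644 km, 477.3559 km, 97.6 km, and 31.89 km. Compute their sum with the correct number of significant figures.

432.1 km + 6.7644 km + 477.3559 km + 97.6 km + 31.89 km = 1045.7103 km.
Addition/subtraction keeps the fewest decimal places: 432.1 → 1 decimal place, 6.7644 → 4 decimal places, 477.3559 → 4 decimal places, 97.6 → 1 decimal place, 31.89 → 2 decimal places; limit is 1.
Rounded to 1 decimal place: 1045.7 km.

1045.7 km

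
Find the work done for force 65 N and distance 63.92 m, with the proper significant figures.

4.2 × 10³ J

work done = 65 N × 63.92 m = 4154.8 J.
65 has 2 significant figures; 63.92 has 4.
Division/multiplication keeps the fewest: 2 significant figures.
Rounded: 4.2 × 10³ J.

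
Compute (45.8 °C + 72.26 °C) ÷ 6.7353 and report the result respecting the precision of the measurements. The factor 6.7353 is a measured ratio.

17.53 °C

45.8 °C + 72.26 °C = 118.06 °C; the sum is limited to 1 decimal place (4 s.f.).
Carrying full precision, 118.06 ÷ 6.7353 = 17.5285436432… °C; 6.7353 has 5 s.f., so the result keeps min(4, 5) = 4 s.f.
Rounded to 4 significant figures: 17.53 °C.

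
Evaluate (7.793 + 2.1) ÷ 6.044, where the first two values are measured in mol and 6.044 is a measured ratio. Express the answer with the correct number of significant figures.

7.793 mol + 2.1 mol = 9.893 mol; the sum is limited to 1 decimal place (2 s.f.).
Carrying full precision, 9.893 ÷ 6.044 = 1.63682991396… mol; 6.044 has 4 s.f., so the result keeps min(2, 4) = 2 s.f.
Rounded to 2 significant figures: 1.6 mol.

1.6 mol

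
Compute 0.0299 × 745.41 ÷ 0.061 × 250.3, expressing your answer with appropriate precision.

0.0299 × 745.41 ÷ 0.061 × 250.3 = 91452.8865197…
Multiplication/division keeps the fewest significant figures: 0.0299 → 3 s.f., 745.41 → 5 s.f., 0.061 → 2 s.f., 250.3 → 4 s.f.; limit is 2.
Rounded to 2 significant figures: 9.1 × 10⁴.

9.1 × 10⁴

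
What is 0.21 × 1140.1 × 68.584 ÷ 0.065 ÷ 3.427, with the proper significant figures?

0.21 × 1140.1 × 68.584 ÷ 0.065 ÷ 3.427 = 73715.2919755…
Multiplication/division keeps the fewest significant figures: 0.21 → 2 s.f., 1140.1 → 5 s.f., 68.584 → 5 s.f., 0.065 → 2 s.f., 3.427 → 4 s.f.; limit is 2.
Rounded to 2 significant figures: 7.4 × 10⁴.

7.4 × 10⁴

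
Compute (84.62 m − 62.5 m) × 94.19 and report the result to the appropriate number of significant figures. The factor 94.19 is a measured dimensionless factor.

84.62 m − 62.5 m = 22.12 m; the difference is limited to 1 decimal place (3 s.f.).
Carrying full precision, 22.12 × 94.19 = 2083.4828 m; 94.19 has 4 s.f., so the result keeps min(3, 4) = 3 s.f.
Rounded to 3 significant figures: 2.08 × 10^3 m.

2.08 × 10^3 m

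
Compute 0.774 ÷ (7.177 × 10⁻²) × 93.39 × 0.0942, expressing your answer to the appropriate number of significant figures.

0.774 ÷ (7.177 × 10⁻²) × 93.39 × 0.0942 = 94.8744546747…
Multiplication/division keeps the fewest significant figures: 0.774 → 3 s.f., 7.177 × 10⁻² → 4 s.f., 93.39 → 4 s.f., 0.0942 → 3 s.f.; limit is 3.
Rounded to 3 significant figures: 94.9.

94.9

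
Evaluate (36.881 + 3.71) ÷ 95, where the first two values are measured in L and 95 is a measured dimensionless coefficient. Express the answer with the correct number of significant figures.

36.881 L + 3.71 L = 40.591 L; the sum is limited to 2 decimal places (4 s.f.).
Carrying full precision, 40.591 ÷ 95 = 0.427273684211… L; 95 has 2 s.f., so the result keeps min(4, 2) = 2 s.f.
Rounded to 2 significant figures: 4.3 × 10^-1 L.

4.3 × 10^-1 L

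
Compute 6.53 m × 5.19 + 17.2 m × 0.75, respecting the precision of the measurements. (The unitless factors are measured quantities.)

47 m

6.53 × 5.19 = 33.8907 → 33.9 m (3 s.f., last digit at the 10^-1 place).
17.2 × 0.75 = 12.9 → 13 m (2 s.f., last digit at the 10^0 place).
Sum: 46.7907 m; keep the coarser place, 10^0.
Result: 47 m.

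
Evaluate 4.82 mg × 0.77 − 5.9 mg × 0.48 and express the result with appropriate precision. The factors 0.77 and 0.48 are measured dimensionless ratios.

4.82 × 0.77 = 3.7114 → 3.7 mg (2 s.f., last digit at the 10^-1 place).
5.9 × 0.48 = 2.832 → 2.8 mg (2 s.f., last digit at the 10^-1 place).
Difference: 0.8794 mg; keep the coarser place, 10^-1.
Result: 0.9 mg.

0.9 mg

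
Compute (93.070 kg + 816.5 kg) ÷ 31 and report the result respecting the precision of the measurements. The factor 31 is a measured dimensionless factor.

29 kg

93.070 kg + 816.5 kg = 909.570 kg; the sum is limited to 1 decimal place (4 s.f.).
Carrying full precision, 909.570 ÷ 31 = 29.3409677419… kg; 31 has 2 s.f., so the result keeps min(4, 2) = 2 s.f.
Rounded to 2 significant figures: 29 kg.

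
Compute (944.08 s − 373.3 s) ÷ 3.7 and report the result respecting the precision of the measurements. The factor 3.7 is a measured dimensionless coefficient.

1.5 × 10^2 s

944.08 s − 373.3 s = 570.78 s; the difference is limited to 1 decimal place (4 s.f.).
Carrying full precision, 570.78 ÷ 3.7 = 154.264864865… s; 3.7 has 2 s.f., so the result keeps min(4, 2) = 2 s.f.
Rounded to 2 significant figures: 1.5 × 10^2 s.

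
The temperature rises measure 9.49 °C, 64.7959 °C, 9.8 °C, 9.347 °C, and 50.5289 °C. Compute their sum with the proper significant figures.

144.0 °C

9.49 °C + 64.7959 °C + 9.8 °C + 9.347 °C + 50.5289 °C = 143.9618 °C.
Addition/subtraction keeps the fewest decimal places: 9.49 → 2 decimal places, 64.7959 → 4 decimal places, 9.8 → 1 decimal place, 9.347 → 3 decimal places, 50.5289 → 4 decimal places; limit is 1.
Rounded to 1 decimal place: 144.0 °C.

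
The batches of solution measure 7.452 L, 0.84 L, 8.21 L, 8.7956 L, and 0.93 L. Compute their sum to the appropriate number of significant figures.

26.23 L

7.452 L + 0.84 L + 8.21 L + 8.7956 L + 0.93 L = 26.2276 L.
Addition/subtraction keeps the fewest decimal places: 7.452 → 3 decimal places, 0.84 → 2 decimal places, 8.21 → 2 decimal places, 8.7956 → 4 decimal places, 0.93 → 2 decimal places; limit is 2.
Rounded to 2 decimal places: 26.23 L.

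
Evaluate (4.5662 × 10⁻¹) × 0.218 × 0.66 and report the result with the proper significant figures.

0.066

(4.5662 × 10⁻¹) × 0.218 × 0.66 = 0.0656984856
Multiplication/division keeps the fewest significant figures: 4.5662 × 10⁻¹ → 5 s.f., 0.218 → 3 s.f., 0.66 → 2 s.f.; limit is 2.
Rounded to 2 significant figures: 0.066.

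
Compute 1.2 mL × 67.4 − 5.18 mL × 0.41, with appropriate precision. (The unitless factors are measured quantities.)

79 mL

1.2 × 67.4 = 80.88 → 81 mL (2 s.f., last digit at the 10^0 place).
5.18 × 0.41 = 2.1238 → 2.1 mL (2 s.f., last digit at the 10^-1 place).
Difference: 78.7562 mL; keep the coarser place, 10^0.
Result: 79 mL.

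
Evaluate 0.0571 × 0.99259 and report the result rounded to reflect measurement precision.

0.0567

0.0571 × 0.99259 = 0.056676889
Multiplication/division keeps the fewest significant figures: 0.0571 → 3 s.f., 0.99259 → 5 s.f.; limit is 3.
Rounded to 3 significant figures: 0.0567.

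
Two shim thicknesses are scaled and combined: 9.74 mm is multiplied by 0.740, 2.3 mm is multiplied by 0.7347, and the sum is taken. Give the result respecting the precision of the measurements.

9.74 × 0.740 = 7.2076 → 7.21 mm (3 s.f., last digit at the 10^-2 place).
2.3 × 0.7347 = 1.68981 → 1.7 mm (2 s.f., last digit at the 10^-1 place).
Sum: 8.89741 mm; keep the coarser place, 10^-1.
Result: 8.9 mm.

8.9 mm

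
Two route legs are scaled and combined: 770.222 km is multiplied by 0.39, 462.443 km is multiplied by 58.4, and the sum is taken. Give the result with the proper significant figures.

2.73 × 10^4 km

770.222 × 0.39 = 300.38658 → 3.0 × 10^2 km (2 s.f., last digit at the 10^1 place).
462.443 × 58.4 = 27006.6712 → 2.70 × 10^4 km (3 s.f., last digit at the 10^2 place).
Sum: 27307.05778 km; keep the coarser place, 10^2.
Result: 2.73 × 10^4 km.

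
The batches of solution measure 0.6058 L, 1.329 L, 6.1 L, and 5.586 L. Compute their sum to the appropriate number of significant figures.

13.6 L

0.6058 L + 1.329 L + 6.1 L + 5.586 L = 13.6208 L.
Addition/subtraction keeps the fewest decimal places: 0.6058 → 4 decimal places, 1.329 → 3 decimal places, 6.1 → 1 decimal place, 5.586 → 3 decimal places; limit is 1.
Rounded to 1 decimal place: 13.6 L.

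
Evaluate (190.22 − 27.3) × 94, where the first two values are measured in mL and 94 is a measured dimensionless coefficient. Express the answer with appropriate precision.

1.5 × 10⁴ mL

190.22 mL − 27.3 mL = 162.92 mL; the difference is limited to 1 decimal place (4 s.f.).
Carrying full precision, 162.92 × 94 = 15314.48 mL; 94 has 2 s.f., so the result keeps min(4, 2) = 2 s.f.
Rounded to 2 significant figures: 1.5 × 10⁴ mL.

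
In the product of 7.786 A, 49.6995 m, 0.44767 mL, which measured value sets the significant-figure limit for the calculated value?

7.786 A

7.786 A → 4 s.f.; 49.6995 m → 6 s.f.; 0.44767 mL → 5 s.f.
The fewest is 4 significant figures, from 7.786 A.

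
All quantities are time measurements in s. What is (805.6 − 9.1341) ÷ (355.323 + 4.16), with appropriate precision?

2.216

805.6 − 9.1341 = 796.4659, limited to 1 d.p. → 4 s.f.; 355.323 + 4.16 = 359.483, limited to 2 d.p. → 5 s.f.
Carrying full precision, 796.4659 ÷ 359.483 = 2.21558710704…; keep min(4, 5) = 4 s.f.
Rounded to 4 significant figures: 2.216.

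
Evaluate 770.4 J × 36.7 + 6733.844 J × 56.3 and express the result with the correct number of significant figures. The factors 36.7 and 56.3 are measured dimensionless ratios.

4.07 × 10⁵ J

770.4 × 36.7 = 28273.68 → 2.83 × 10⁴ J (3 s.f., last digit at the 10^2 place).
6733.844 × 56.3 = 379115.4172 → 3.79 × 10⁵ J (3 s.f., last digit at the 10^3 place).
Sum: 407389.0972 J; keep the coarser place, 10^3.
Result: 4.07 × 10⁵ J.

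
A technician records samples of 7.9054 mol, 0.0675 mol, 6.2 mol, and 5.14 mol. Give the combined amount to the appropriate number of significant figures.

19.3 mol

7.9054 mol + 0.0675 mol + 6.2 mol + 5.14 mol = 19.3129 mol.
Addition/subtraction keeps the fewest decimal places: 7.9054 → 4 decimal places, 0.0675 → 4 decimal places, 6.2 → 1 decimal place, 5.14 → 2 decimal places; limit is 1.
Rounded to 1 decimal place: 19.3 mol.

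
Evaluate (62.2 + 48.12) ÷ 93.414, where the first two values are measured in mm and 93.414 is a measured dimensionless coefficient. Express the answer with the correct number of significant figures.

1.181 mm

62.2 mm + 48.12 mm = 110.32 mm; the sum is limited to 1 decimal place (4 s.f.).
Carrying full precision, 110.32 ÷ 93.414 = 1.18097929647… mm; 93.414 has 5 s.f., so the result keeps min(4, 5) = 4 s.f.
Rounded to 4 significant figures: 1.181 mm.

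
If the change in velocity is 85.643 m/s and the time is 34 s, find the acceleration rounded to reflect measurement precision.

acceleration = 85.643 m/s ÷ 34 s = 2.51891176471… m/s².
85.643 has 5 significant figures; 34 has 2.
Division/multiplication keeps the fewest: 2 significant figures.
Rounded: 2.5 m/s².

2.5 m/s²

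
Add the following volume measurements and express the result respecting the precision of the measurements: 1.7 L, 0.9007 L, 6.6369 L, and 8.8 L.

18.0 L

1.7 L + 0.9007 L + 6.6369 L + 8.8 L = 18.0376 L.
Addition/subtraction keeps the fewest decimal places: 1.7 → 1 decimal place, 0.9007 → 4 decimal places, 6.6369 → 4 decimal places, 8.8 → 1 decimal place; limit is 1.
Rounded to 1 decimal place: 18.0 L.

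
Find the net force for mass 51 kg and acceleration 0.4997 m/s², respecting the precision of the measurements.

net force = 51 kg × 0.4997 m/s² = 25.4847 N.
51 has 2 significant figures; 0.4997 has 4.
Division/multiplication keeps the fewest: 2 significant figures.
Rounded: 25 N.

25 N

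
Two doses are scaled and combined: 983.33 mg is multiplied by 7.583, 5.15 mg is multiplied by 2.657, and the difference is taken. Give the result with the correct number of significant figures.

7443 mg

983.33 × 7.583 = 7456.59139 → 7457 mg (4 s.f., last digit at the 10^0 place).
5.15 × 2.657 = 13.68355 → 13.7 mg (3 s.f., last digit at the 10^-1 place).
Difference: 7442.90784 mg; keep the coarser place, 10^0.
Result: 7443 mg.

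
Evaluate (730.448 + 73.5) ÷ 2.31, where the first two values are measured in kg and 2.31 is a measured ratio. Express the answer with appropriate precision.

348 kg

730.448 kg + 73.5 kg = 803.948 kg; the sum is limited to 1 decimal place (4 s.f.).
Carrying full precision, 803.948 ÷ 2.31 = 348.029437229… kg; 2.31 has 3 s.f., so the result keeps min(4, 3) = 3 s.f.
Rounded to 3 significant figures: 348 kg.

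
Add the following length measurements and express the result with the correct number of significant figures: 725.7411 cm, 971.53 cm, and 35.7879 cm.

725.7411 cm + 971.53 cm + 35.7879 cm = 1733.0590 cm.
Addition/subtraction keeps the fewest decimal places: 725.7411 → 4 decimal places, 971.53 → 2 decimal places, 35.7879 → 4 decimal places; limit is 2.
Rounded to 2 decimal places: 1733.06 cm.

1733.06 cm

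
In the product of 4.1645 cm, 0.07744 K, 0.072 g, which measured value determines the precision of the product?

0.072 g

4.1645 cm → 5 s.f.; 0.07744 K → 4 s.f.; 0.072 g → 2 s.f.
The fewest is 2 significant figures, from 0.072 g.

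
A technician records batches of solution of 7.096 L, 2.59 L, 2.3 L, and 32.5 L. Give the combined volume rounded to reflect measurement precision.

7.096 L + 2.59 L + 2.3 L + 32.5 L = 44.486 L.
Addition/subtraction keeps the fewest decimal places: 7.096 → 3 decimal places, 2.59 → 2 decimal places, 2.3 → 1 decimal place, 32.5 → 1 decimal place; limit is 1.
Rounded to 1 decimal place: 44.5 L.

44.5 L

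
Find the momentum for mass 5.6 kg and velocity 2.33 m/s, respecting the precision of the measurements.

momentum = 5.6 kg × 2.33 m/s = 13.048 kg·m/s.
5.6 has 2 significant figures; 2.33 has 3.
Division/multiplication keeps the fewest: 2 significant figures.
Rounded: 13 kg·m/s.

13 kg·m/s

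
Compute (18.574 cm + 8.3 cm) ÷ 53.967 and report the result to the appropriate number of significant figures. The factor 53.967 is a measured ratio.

18.574 cm + 8.3 cm = 26.874 cm; the sum is limited to 1 decimal place (3 s.f.).
Carrying full precision, 26.874 ÷ 53.967 = 0.497970982267… cm; 53.967 has 5 s.f., so the result keeps min(3, 5) = 3 s.f.
Rounded to 3 significant figures: 0.498 cm.

0.498 cm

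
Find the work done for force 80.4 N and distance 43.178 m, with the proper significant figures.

3.47 × 10³ J

work done = 80.4 N × 43.178 m = 3471.5112 J.
80.4 has 3 significant figures; 43.178 has 5.
Division/multiplication keeps the fewest: 3 significant figures.
Rounded: 3.47 × 10³ J.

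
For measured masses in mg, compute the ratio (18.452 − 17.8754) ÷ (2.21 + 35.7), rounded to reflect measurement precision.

18.452 − 17.8754 = 0.5766, limited to 3 d.p. → 3 s.f.; 2.21 + 35.7 = 37.91, limited to 1 d.p. → 3 s.f.
Carrying full precision, 0.5766 ÷ 37.91 = 0.0152097072013…; keep min(3, 3) = 3 s.f.
Rounded to 3 significant figures: 0.0152.

0.0152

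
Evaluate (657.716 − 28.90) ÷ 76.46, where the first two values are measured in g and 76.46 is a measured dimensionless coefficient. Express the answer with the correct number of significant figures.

8.224 g

657.716 g − 28.90 g = 628.816 g; the difference is limited to 2 decimal places (5 s.f.).
Carrying full precision, 628.816 ÷ 76.46 = 8.22411718546… g; 76.46 has 4 s.f., so the result keeps min(5, 4) = 4 s.f.
Rounded to 4 significant figures: 8.224 g.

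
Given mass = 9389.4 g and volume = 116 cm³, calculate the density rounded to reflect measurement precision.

80.9 g/cm³

density = 9389.4 g ÷ 116 cm³ = 80.9431034483… g/cm³.
9389.4 has 5 significant figures; 116 has 3.
Division/multiplication keeps the fewest: 3 significant figures.
Rounded: 80.9 g/cm³.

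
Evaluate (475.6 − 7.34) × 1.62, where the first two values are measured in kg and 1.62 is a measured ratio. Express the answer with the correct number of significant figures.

759 kg

475.6 kg − 7.34 kg = 468.26 kg; the difference is limited to 1 decimal place (4 s.f.).
Carrying full precision, 468.26 × 1.62 = 758.5812 kg; 1.62 has 3 s.f., so the result keeps min(4, 3) = 3 s.f.
Rounded to 3 significant figures: 759 kg.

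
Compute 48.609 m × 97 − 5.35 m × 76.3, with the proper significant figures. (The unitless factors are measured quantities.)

4.3 × 10^3 m

48.609 × 97 = 4715.073 → 4.7 × 10^3 m (2 s.f., last digit at the 10^2 place).
5.35 × 76.3 = 408.205 → 408 m (3 s.f., last digit at the 10^0 place).
Difference: 4306.868 m; keep the coarser place, 10^2.
Result: 4.3 × 10^3 m.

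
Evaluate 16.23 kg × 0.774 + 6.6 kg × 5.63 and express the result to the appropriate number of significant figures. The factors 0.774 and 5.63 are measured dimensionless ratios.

16.23 × 0.774 = 12.56202 → 12.6 kg (3 s.f., last digit at the 10^-1 place).
6.6 × 5.63 = 37.158 → 37 kg (2 s.f., last digit at the 10^0 place).
Sum: 49.72002 kg; keep the coarser place, 10^0.
Result: 5.0 × 10^1 kg.

5.0 × 10^1 kg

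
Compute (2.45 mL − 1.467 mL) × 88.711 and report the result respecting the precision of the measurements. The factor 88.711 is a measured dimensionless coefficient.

2.45 mL − 1.467 mL = 0.983 mL; the difference is limited to 2 decimal places (2 s.f.).
Carrying full precision, 0.983 × 88.711 = 87.202913 mL; 88.711 has 5 s.f., so the result keeps min(2, 5) = 2 s.f.
Rounded to 2 significant figures: 87 mL.

87 mL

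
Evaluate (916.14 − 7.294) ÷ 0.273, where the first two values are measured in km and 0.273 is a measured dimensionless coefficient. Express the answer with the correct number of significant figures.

3.33 × 10^3 km

916.14 km − 7.294 km = 908.846 km; the difference is limited to 2 decimal places (5 s.f.).
Carrying full precision, 908.846 ÷ 0.273 = 3329.10622711… km; 0.273 has 3 s.f., so the result keeps min(5, 3) = 3 s.f.
Rounded to 3 significant figures: 3.33 × 10^3 km.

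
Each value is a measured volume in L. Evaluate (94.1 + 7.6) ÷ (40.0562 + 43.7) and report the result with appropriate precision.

94.1 + 7.6 = 101.7, limited to 1 d.p. → 4 s.f.; 40.0562 + 43.7 = 83.7562, limited to 1 d.p. → 3 s.f.
Carrying full precision, 101.7 ÷ 83.7562 = 1.21423846832…; keep min(4, 3) = 3 s.f.
Rounded to 3 significant figures: 1.21.

1.21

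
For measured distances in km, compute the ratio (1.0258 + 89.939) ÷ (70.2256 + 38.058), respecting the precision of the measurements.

0.84006

1.0258 + 89.939 = 90.9648, limited to 3 d.p. → 5 s.f.; 70.2256 + 38.058 = 108.2836, limited to 3 d.p. → 6 s.f.
Carrying full precision, 90.9648 ÷ 108.2836 = 0.840060729418…; keep min(5, 6) = 5 s.f.
Rounded to 5 significant figures: 0.84006.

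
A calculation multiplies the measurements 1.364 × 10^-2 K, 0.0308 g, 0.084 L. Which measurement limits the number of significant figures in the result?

1.364 × 10^-2 K → 4 s.f.; 0.0308 g → 3 s.f.; 0.084 L → 2 s.f.
The fewest is 2 significant figures, from 0.084 L.

0.084 L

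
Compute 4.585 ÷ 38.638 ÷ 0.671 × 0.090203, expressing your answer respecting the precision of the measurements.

4.585 ÷ 38.638 ÷ 0.671 × 0.090203 = 0.0159522946723…
Multiplication/division keeps the fewest significant figures: 4.585 → 4 s.f., 38.638 → 5 s.f., 0.671 → 3 s.f., 0.090203 → 5 s.f.; limit is 3.
Rounded to 3 significant figures: 0.0160.

0.0160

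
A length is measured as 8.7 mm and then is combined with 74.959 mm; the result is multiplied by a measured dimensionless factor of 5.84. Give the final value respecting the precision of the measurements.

489 mm

8.7 mm + 74.959 mm = 83.659 mm; the sum is limited to 1 decimal place (3 s.f.).
Carrying full precision, 83.659 × 5.84 = 488.56856 mm; 5.84 has 3 s.f., so the result keeps min(3, 3) = 3 s.f.
Rounded to 3 significant figures: 489 mm.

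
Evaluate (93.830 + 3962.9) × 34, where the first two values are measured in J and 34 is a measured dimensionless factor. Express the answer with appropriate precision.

93.830 J + 3962.9 J = 4056.730 J; the sum is limited to 1 decimal place (5 s.f.).
Carrying full precision, 4056.730 × 34 = 137928.82 J; 34 has 2 s.f., so the result keeps min(5, 2) = 2 s.f.
Rounded to 2 significant figures: 1.4 × 10⁵ J.

1.4 × 10⁵ J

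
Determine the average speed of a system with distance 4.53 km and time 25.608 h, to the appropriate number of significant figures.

0.177 km/h

average speed = 4.53 km ÷ 25.608 h = 0.176897844424… km/h.
4.53 has 3 significant figures; 25.608 has 5.
Division/multiplication keeps the fewest: 3 significant figures.
Rounded: 0.177 km/h.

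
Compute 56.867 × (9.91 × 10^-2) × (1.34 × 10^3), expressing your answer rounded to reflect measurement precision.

56.867 × (9.91 × 10^-2) × (1.34 × 10^3) = 7551.596398
Multiplication/division keeps the fewest significant figures: 56.867 → 5 s.f., 9.91 × 10^-2 → 3 s.f., 1.34 × 10^3 → 3 s.f.; limit is 3.
Rounded to 3 significant figures: 7.55 × 10^3.

7.55 × 10^3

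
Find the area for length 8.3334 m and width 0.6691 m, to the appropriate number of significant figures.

5.576 m²

area = 8.3334 m × 0.6691 m = 5.57587794 m².
8.3334 has 5 significant figures; 0.6691 has 4.
Division/multiplication keeps the fewest: 4 significant figures.
Rounded: 5.576 m².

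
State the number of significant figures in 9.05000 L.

9.05000: trailing zeros after a decimal point are significant; zeros between nonzero digits are significant.

6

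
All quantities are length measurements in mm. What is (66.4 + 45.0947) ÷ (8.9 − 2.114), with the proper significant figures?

16

66.4 + 45.0947 = 111.4947, limited to 1 d.p. → 4 s.f.; 8.9 − 2.114 = 6.786, limited to 1 d.p. → 2 s.f.
Carrying full precision, 111.4947 ÷ 6.786 = 16.4301061008…; keep min(4, 2) = 2 s.f.
Rounded to 2 significant figures: 16.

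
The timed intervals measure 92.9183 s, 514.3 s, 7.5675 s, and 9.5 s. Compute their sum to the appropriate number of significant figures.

92.9183 s + 514.3 s + 7.5675 s + 9.5 s = 624.2858 s.
Addition/subtraction keeps the fewest decimal places: 92.9183 → 4 decimal places, 514.3 → 1 decimal place, 7.5675 → 4 decimal places, 9.5 → 1 decimal place; limit is 1.
Rounded to 1 decimal place: 624.3 s.

624.3 s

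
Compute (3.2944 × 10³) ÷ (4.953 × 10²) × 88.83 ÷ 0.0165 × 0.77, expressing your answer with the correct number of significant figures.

(3.2944 × 10³) ÷ (4.953 × 10²) × 88.83 ÷ 0.0165 × 0.77 = 27572.3920048…
Multiplication/division keeps the fewest significant figures: 3.2944 × 10³ → 5 s.f., 4.953 × 10² → 4 s.f., 88.83 → 4 s.f., 0.0165 → 3 s.f., 0.77 → 2 s.f.; limit is 2.
Rounded to 2 significant figures: 2.8 × 10⁴.

2.8 × 10⁴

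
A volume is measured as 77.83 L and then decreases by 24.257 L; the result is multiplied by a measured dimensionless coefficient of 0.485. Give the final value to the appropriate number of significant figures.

26.0 L

77.83 L − 24.257 L = 53.573 L; the difference is limited to 2 decimal places (4 s.f.).
Carrying full precision, 53.573 × 0.485 = 25.982905 L; 0.485 has 3 s.f., so the result keeps min(4, 3) = 3 s.f.
Rounded to 3 significant figures: 26.0 L.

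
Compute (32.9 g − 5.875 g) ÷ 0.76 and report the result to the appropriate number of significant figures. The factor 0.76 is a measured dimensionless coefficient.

32.9 g − 5.875 g = 27.025 g; the difference is limited to 1 decimal place (3 s.f.).
Carrying full precision, 27.025 ÷ 0.76 = 35.5592105263… g; 0.76 has 2 s.f., so the result keeps min(3, 2) = 2 s.f.
Rounded to 2 significant figures: 36 g.

36 g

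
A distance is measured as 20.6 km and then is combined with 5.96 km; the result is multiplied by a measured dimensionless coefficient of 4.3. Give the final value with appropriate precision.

20.6 km + 5.96 km = 26.56 km; the sum is limited to 1 decimal place (3 s.f.).
Carrying full precision, 26.56 × 4.3 = 114.208 km; 4.3 has 2 s.f., so the result keeps min(3, 2) = 2 s.f.
Rounded to 2 significant figures: 1.1 × 10^2 km.

1.1 × 10^2 km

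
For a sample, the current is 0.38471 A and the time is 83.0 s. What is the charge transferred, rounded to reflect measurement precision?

31.9 C

charge transferred = 0.38471 A × 83.0 s = 31.93093 C.
0.38471 has 5 significant figures; 83.0 has 3.
Division/multiplication keeps the fewest: 3 significant figures.
Rounded: 31.9 C.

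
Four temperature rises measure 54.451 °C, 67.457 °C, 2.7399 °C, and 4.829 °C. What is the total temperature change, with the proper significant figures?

54.451 °C + 67.457 °C + 2.7399 °C + 4.829 °C = 129.4769 °C.
Addition/subtraction keeps the fewest decimal places: 54.451 → 3 decimal places, 67.457 → 3 decimal places, 2.7399 → 4 decimal places, 4.829 → 3 decimal places; limit is 3.
Rounded to 3 decimal places: 129.477 °C.

129.477 °C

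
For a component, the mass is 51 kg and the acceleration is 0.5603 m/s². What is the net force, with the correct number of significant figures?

29 N

net force = 51 kg × 0.5603 m/s² = 28.5753 N.
51 has 2 significant figures; 0.5603 has 4.
Division/multiplication keeps the fewest: 2 significant figures.
Rounded: 29 N.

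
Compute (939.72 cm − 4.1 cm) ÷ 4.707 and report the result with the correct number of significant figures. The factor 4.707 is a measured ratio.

939.72 cm − 4.1 cm = 935.62 cm; the difference is limited to 1 decimal place (4 s.f.).
Carrying full precision, 935.62 ÷ 4.707 = 198.77204164… cm; 4.707 has 4 s.f., so the result keeps min(4, 4) = 4 s.f.
Rounded to 4 significant figures: 198.8 cm.

198.8 cm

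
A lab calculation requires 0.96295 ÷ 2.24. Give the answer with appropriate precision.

4.30 × 10^-1

0.96295 ÷ 2.24 = 0.429888392857…
Multiplication/division keeps the fewest significant figures: 0.96295 → 5 s.f., 2.24 → 3 s.f.; limit is 3.
Rounded to 3 significant figures: 4.30 × 10^-1.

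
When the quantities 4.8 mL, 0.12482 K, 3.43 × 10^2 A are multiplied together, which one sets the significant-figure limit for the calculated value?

4.8 mL → 2 s.f.; 0.12482 K → 5 s.f.; 3.43 × 10^2 A → 3 s.f.
The fewest is 2 significant figures, from 4.8 mL.

4.8 mL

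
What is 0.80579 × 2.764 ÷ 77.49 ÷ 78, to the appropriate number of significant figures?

0.80579 × 2.764 ÷ 77.49 ÷ 78 = 0.000368484859916…
Multiplication/division keeps the fewest significant figures: 0.80579 → 5 s.f., 2.764 → 4 s.f., 77.49 → 4 s.f., 78 → 2 s.f.; limit is 2.
Rounded to 2 significant figures: 3.7 × 10^-4.

3.7 × 10^-4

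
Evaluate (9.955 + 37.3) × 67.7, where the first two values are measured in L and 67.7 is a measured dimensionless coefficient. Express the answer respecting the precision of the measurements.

3.20 × 10^3 L

9.955 L + 37.3 L = 47.255 L; the sum is limited to 1 decimal place (3 s.f.).
Carrying full precision, 47.255 × 67.7 = 3199.1635 L; 67.7 has 3 s.f., so the result keeps min(3, 3) = 3 s.f.
Rounded to 3 significant figures: 3.20 × 10^3 L.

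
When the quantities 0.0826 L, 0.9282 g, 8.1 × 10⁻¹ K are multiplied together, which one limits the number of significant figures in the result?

0.0826 L → 3 s.f.; 0.9282 g → 4 s.f.; 8.1 × 10⁻¹ K → 2 s.f.
The fewest is 2 significant figures, from 8.1 × 10⁻¹ K.

8.1 × 10⁻¹ K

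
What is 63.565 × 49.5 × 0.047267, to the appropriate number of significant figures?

149

63.565 × 49.5 × 0.047267 = 148.724079322…
Multiplication/division keeps the fewest significant figures: 63.565 → 5 s.f., 49.5 → 3 s.f., 0.047267 → 5 s.f.; limit is 3.
Rounded to 3 significant figures: 149.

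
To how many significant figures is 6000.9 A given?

5

6000.9: zeros between nonzero digits are significant.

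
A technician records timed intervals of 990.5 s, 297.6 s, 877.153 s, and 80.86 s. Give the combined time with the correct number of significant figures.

990.5 s + 297.6 s + 877.153 s + 80.86 s = 2246.113 s.
Addition/subtraction keeps the fewest decimal places: 990.5 → 1 decimal place, 297.6 → 1 decimal place, 877.153 → 3 decimal places, 80.86 → 2 decimal places; limit is 1.
Rounded to 1 decimal place: 2.2461 × 10³ s.

2.2461 × 10³ s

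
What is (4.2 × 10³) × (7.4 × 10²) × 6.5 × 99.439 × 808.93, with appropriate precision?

(4.2 × 10³) × (7.4 × 10²) × 6.5 × 99.439 × 808.93 = 1.62503252183 × 10^12…
Multiplication/division keeps the fewest significant figures: 4.2 × 10³ → 2 s.f., 7.4 × 10² → 2 s.f., 6.5 → 2 s.f., 99.439 → 5 s.f., 808.93 → 5 s.f.; limit is 2.
Rounded to 2 significant figures: 1.6 × 10¹².

1.6 × 10¹²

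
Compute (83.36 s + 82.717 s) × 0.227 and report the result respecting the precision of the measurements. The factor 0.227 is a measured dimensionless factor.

37.7 s

83.36 s + 82.717 s = 166.077 s; the sum is limited to 2 decimal places (5 s.f.).
Carrying full precision, 166.077 × 0.227 = 37.699479 s; 0.227 has 3 s.f., so the result keeps min(5, 3) = 3 s.f.
Rounded to 3 significant figures: 37.7 s.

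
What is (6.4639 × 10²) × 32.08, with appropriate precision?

(6.4639 × 10²) × 32.08 = 20736.1912
Multiplication/division keeps the fewest significant figures: 6.4639 × 10² → 5 s.f., 32.08 → 4 s.f.; limit is 4.
Rounded to 4 significant figures: 2.074 × 10⁴.

2.074 × 10⁴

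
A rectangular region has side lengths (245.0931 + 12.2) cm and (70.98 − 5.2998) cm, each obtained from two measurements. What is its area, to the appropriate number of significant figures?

245.0931 + 12.2 = 257.2931, limited to 1 d.p. → 4 s.f.; 70.98 − 5.2998 = 65.6802, limited to 2 d.p. → 4 s.f.
Carrying full precision, 257.2931 × 65.6802 = 16899.0622666…; keep min(4, 4) = 4 s.f.
Rounded to 4 significant figures: 1.690 × 10⁴ cm².

1.690 × 10⁴ cm²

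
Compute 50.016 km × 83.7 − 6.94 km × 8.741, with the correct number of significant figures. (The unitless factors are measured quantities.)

4.13 × 10^3 km

50.016 × 83.7 = 4186.3392 → 4.19 × 10^3 km (3 s.f., last digit at the 10^1 place).
6.94 × 8.741 = 60.66254 → 60.7 km (3 s.f., last digit at the 10^-1 place).
Difference: 4125.67666 km; keep the coarser place, 10^1.
Result: 4.13 × 10^3 km.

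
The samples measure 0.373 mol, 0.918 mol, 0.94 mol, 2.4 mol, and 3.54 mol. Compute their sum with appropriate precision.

0.373 mol + 0.918 mol + 0.94 mol + 2.4 mol + 3.54 mol = 8.171 mol.
Addition/subtraction keeps the fewest decimal places: 0.373 → 3 decimal places, 0.918 → 3 decimal places, 0.94 → 2 decimal places, 2.4 → 1 decimal place, 3.54 → 2 decimal places; limit is 1.
Rounded to 1 decimal place: 8.2 mol.

8.2 mol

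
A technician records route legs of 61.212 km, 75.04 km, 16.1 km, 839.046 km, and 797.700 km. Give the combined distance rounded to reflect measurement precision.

1789.1 km

61.212 km + 75.04 km + 16.1 km + 839.046 km + 797.700 km = 1789.098 km.
Addition/subtraction keeps the fewest decimal places: 61.212 → 3 decimal places, 75.04 → 2 decimal places, 16.1 → 1 decimal place, 839.046 → 3 decimal places, 797.700 → 3 decimal places; limit is 1.
Rounded to 1 decimal place: 1789.1 km.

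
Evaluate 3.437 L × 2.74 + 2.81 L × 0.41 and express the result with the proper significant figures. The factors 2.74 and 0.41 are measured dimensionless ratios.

10.6 L

3.437 × 2.74 = 9.41738 → 9.42 L (3 s.f., last digit at the 10^-2 place).
2.81 × 0.41 = 1.1521 → 1.2 L (2 s.f., last digit at the 10^-1 place).
Sum: 10.56948 L; keep the coarser place, 10^-1.
Result: 10.6 L.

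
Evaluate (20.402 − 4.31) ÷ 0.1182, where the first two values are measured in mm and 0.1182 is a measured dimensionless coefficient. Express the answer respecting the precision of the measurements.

136.1 mm

20.402 mm − 4.31 mm = 16.092 mm; the difference is limited to 2 decimal places (4 s.f.).
Carrying full precision, 16.092 ÷ 0.1182 = 136.14213198… mm; 0.1182 has 4 s.f., so the result keeps min(4, 4) = 4 s.f.
Rounded to 4 significant figures: 136.1 mm.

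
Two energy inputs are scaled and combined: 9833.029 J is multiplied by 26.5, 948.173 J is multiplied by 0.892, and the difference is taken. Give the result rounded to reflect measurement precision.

2.60 × 10^5 J

9833.029 × 26.5 = 260575.2685 → 2.61 × 10^5 J (3 s.f., last digit at the 10^3 place).
948.173 × 0.892 = 845.770316 → 846 J (3 s.f., last digit at the 10^0 place).
Difference: 259729.498184 J; keep the coarser place, 10^3.
Result: 2.60 × 10^5 J.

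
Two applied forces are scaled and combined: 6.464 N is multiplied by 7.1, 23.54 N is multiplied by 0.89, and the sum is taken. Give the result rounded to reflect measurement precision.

67 N

6.464 × 7.1 = 45.8944 → 46 N (2 s.f., last digit at the 10^0 place).
23.54 × 0.89 = 20.9506 → 21 N (2 s.f., last digit at the 10^0 place).
Sum: 66.845 N; keep the coarser place, 10^0.
Result: 67 N.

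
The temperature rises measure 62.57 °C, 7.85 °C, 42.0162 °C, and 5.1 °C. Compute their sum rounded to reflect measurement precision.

117.5 °C

62.57 °C + 7.85 °C + 42.0162 °C + 5.1 °C = 117.5362 °C.
Addition/subtraction keeps the fewest decimal places: 62.57 → 2 decimal places, 7.85 → 2 decimal places, 42.0162 → 4 decimal places, 5.1 → 1 decimal place; limit is 1.
Rounded to 1 decimal place: 117.5 °C.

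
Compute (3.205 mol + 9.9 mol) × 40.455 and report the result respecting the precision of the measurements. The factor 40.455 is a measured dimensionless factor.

3.205 mol + 9.9 mol = 13.105 mol; the sum is limited to 1 decimal place (3 s.f.).
Carrying full precision, 13.105 × 40.455 = 530.162775 mol; 40.455 has 5 s.f., so the result keeps min(3, 5) = 3 s.f.
Rounded to 3 significant figures: 5.30 × 10² mol.

5.30 × 10² mol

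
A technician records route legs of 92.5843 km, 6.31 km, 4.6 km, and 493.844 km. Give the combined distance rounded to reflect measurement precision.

92.5843 km + 6.31 km + 4.6 km + 493.844 km = 597.3383 km.
Addition/subtraction keeps the fewest decimal places: 92.5843 → 4 decimal places, 6.31 → 2 decimal places, 4.6 → 1 decimal place, 493.844 → 3 decimal places; limit is 1.
Rounded to 1 decimal place: 597.3 km.

597.3 km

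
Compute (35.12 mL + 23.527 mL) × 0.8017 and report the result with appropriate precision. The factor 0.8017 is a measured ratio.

35.12 mL + 23.527 mL = 58.647 mL; the sum is limited to 2 decimal places (4 s.f.).
Carrying full precision, 58.647 × 0.8017 = 47.0172999 mL; 0.8017 has 4 s.f., so the result keeps min(4, 4) = 4 s.f.
Rounded to 4 significant figures: 47.02 mL.

47.02 mL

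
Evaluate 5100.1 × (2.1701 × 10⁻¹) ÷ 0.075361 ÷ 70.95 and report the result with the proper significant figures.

207.0

5100.1 × (2.1701 × 10⁻¹) ÷ 0.075361 ÷ 70.95 = 206.994776442…
Multiplication/division keeps the fewest significant figures: 5100.1 → 5 s.f., 2.1701 × 10⁻¹ → 5 s.f., 0.075361 → 5 s.f., 70.95 → 4 s.f.; limit is 4.
Rounded to 4 significant figures: 207.0.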